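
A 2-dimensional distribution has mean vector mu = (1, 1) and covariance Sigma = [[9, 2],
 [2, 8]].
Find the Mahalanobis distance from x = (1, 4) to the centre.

Step 1 — centre the observation: (x - mu) = (0, 3).

Step 2 — invert Sigma. det(Sigma) = 9·8 - (2)² = 68.
  Sigma^{-1} = (1/det) · [[d, -b], [-b, a]] = [[0.1176, -0.0294],
 [-0.0294, 0.1324]].

Step 3 — form the quadratic (x - mu)^T · Sigma^{-1} · (x - mu):
  Sigma^{-1} · (x - mu) = (-0.0882, 0.3971).
  (x - mu)^T · [Sigma^{-1} · (x - mu)] = (0)·(-0.0882) + (3)·(0.3971) = 1.1912.

Step 4 — take square root: d = √(1.1912) ≈ 1.0914.

d(x, mu) = √(1.1912) ≈ 1.0914


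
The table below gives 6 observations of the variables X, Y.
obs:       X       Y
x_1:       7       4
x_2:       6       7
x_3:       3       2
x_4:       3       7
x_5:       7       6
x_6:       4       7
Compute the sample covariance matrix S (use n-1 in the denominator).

Step 1 — column means:
  mean(X) = (7 + 6 + 3 + 3 + 7 + 4) / 6 = 30/6 = 5
  mean(Y) = (4 + 7 + 2 + 7 + 6 + 7) / 6 = 33/6 = 5.5

Step 2 — sample covariance S[i,j] = (1/(n-1)) · Σ_k (x_{k,i} - mean_i) · (x_{k,j} - mean_j), with n-1 = 5.
  S[X,X] = ((2)·(2) + (1)·(1) + (-2)·(-2) + (-2)·(-2) + (2)·(2) + (-1)·(-1)) / 5 = 18/5 = 3.6
  S[X,Y] = ((2)·(-1.5) + (1)·(1.5) + (-2)·(-3.5) + (-2)·(1.5) + (2)·(0.5) + (-1)·(1.5)) / 5 = 2/5 = 0.4
  S[Y,Y] = ((-1.5)·(-1.5) + (1.5)·(1.5) + (-3.5)·(-3.5) + (1.5)·(1.5) + (0.5)·(0.5) + (1.5)·(1.5)) / 5 = 21.5/5 = 4.3

S is symmetric (S[j,i] = S[i,j]). Assembling:

S = [[3.6, 0.4],
 [0.4, 4.3]]


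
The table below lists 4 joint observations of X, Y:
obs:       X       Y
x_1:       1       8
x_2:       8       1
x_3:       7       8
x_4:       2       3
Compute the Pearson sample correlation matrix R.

Step 1 — column means:
  mean(X) = (1 + 8 + 7 + 2) / 4 = 18/4 = 4.5
  mean(Y) = (8 + 1 + 8 + 3) / 4 = 20/4 = 5

Step 2 — sample variances and covariances s[i,j] = (1/(n-1)) · Σ_k (x_{k,i} - mean_i) · (x_{k,j} - mean_j), with n-1 = 3:
  s[X,X] = ((-3.5)·(-3.5) + (3.5)·(3.5) + (2.5)·(2.5) + (-2.5)·(-2.5)) / 3 = 37/3 = 12.3333
  s[X,Y] = ((-3.5)·(3) + (3.5)·(-4) + (2.5)·(3) + (-2.5)·(-2)) / 3 = -12/3 = -4
  s[Y,Y] = ((3)·(3) + (-4)·(-4) + (3)·(3) + (-2)·(-2)) / 3 = 38/3 = 12.6667
  Sample standard deviations s_i = √(s[i,i]):
  s(X) = √(12.3333) = 3.5119
  s(Y) = √(12.6667) = 3.559

Step 3 — r_{ij} = s_{ij} / (s_i · s_j):
  r[X,X] = 1 (diagonal).
  r[X,Y] = -4 / (3.5119 · 3.559) = -4 / 12.4989 = -0.32
  r[Y,Y] = 1 (diagonal).

R is symmetric with unit diagonal. Assembling:

R = [[1, -0.32],
 [-0.32, 1]]


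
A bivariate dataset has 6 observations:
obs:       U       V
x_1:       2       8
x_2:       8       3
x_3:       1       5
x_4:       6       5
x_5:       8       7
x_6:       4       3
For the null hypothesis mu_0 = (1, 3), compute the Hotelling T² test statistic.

Step 1 — sample mean vector:
  mean(U) = (2 + 8 + 1 + 6 + 8 + 4) / 6 = 29/6 = 4.8333
  mean(V) = (8 + 3 + 5 + 5 + 7 + 3) / 6 = 31/6 = 5.1667
  x̄ = (4.8333, 5.1667),  deviation x̄ - mu_0 = (4.8333, 5.1667) - (1, 3) = (3.8333, 2.1667).

Step 2 — sample covariance matrix, S[i,j] = (1/(n-1)) · Σ_k (x_{k,i} - mean_i) · (x_{k,j} - mean_j), divisor n-1 = 5:
  S[U,U] = ((-2.8333)·(-2.8333) + (3.1667)·(3.1667) + (-3.8333)·(-3.8333) + (1.1667)·(1.1667) + (3.1667)·(3.1667) + (-0.8333)·(-0.8333)) / 5 = 44.8333/5 = 8.9667
  S[U,V] = ((-2.8333)·(2.8333) + (3.1667)·(-2.1667) + (-3.8333)·(-0.1667) + (1.1667)·(-0.1667) + (3.1667)·(1.8333) + (-0.8333)·(-2.1667)) / 5 = -6.8333/5 = -1.3667
  S[V,V] = ((2.8333)·(2.8333) + (-2.1667)·(-2.1667) + (-0.1667)·(-0.1667) + (-0.1667)·(-0.1667) + (1.8333)·(1.8333) + (-2.1667)·(-2.1667)) / 5 = 20.8333/5 = 4.1667
  S = [[8.9667, -1.3667],
 [-1.3667, 4.1667]].

Step 3 — invert S. det(S) = 8.9667·4.1667 - (-1.3667)² = 35.4933.
  S^{-1} = (1/det) · [[d, -b], [-b, a]] = [[0.1174, 0.0385],
 [0.0385, 0.2526]].

Step 4 — quadratic form (x̄ - mu_0)^T · S^{-1} · (x̄ - mu_0):
  S^{-1} · (x̄ - mu_0) = (0.5334, 0.695),
  (x̄ - mu_0)^T · [...] = (3.8333)·(0.5334) + (2.1667)·(0.695) = 3.5506.

Step 5 — scale by n: T² = 6 · 3.5506 = 21.3035.

T² ≈ 21.3035


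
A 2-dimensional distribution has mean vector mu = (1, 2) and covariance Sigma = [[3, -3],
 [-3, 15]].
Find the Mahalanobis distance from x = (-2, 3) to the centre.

Step 1 — centre the observation: (x - mu) = (-3, 1).

Step 2 — invert Sigma. det(Sigma) = 3·15 - (-3)² = 36.
  Sigma^{-1} = (1/det) · [[d, -b], [-b, a]] = [[0.4167, 0.0833],
 [0.0833, 0.0833]].

Step 3 — form the quadratic (x - mu)^T · Sigma^{-1} · (x - mu):
  Sigma^{-1} · (x - mu) = (-1.1667, -0.1667).
  (x - mu)^T · [Sigma^{-1} · (x - mu)] = (-3)·(-1.1667) + (1)·(-0.1667) = 3.3333.

Step 4 — take square root: d = √(3.3333) ≈ 1.8257.

d(x, mu) = √(3.3333) ≈ 1.8257


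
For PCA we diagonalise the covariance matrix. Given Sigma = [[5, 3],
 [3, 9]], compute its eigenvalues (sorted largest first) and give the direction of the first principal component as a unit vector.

Step 1 — characteristic polynomial of 2×2 Sigma:
  det(Sigma - λI) = λ² - trace · λ + det = 0.
  trace = 5 + 9 = 14, det = 5·9 - (3)² = 36.
Step 2 — discriminant:
  Δ = trace² - 4·det = 196 - 144 = 52.
Step 3 — eigenvalues:
  λ = (trace ± √Δ)/2 = (14 ± 7.2111)/2,
  λ_1 = 10.6056,  λ_2 = 3.3944.

Step 4 — unit eigenvector for λ_1: solve (Sigma - λ_1 I)v = 0. First row:
  (5 - 10.6056)·v_x + (3)·v_y = 0, i.e. (-5.6056)·v_x + (3)·v_y = 0,
  so v ∝ (b, λ_1 - a) = (3, 5.6056) = u.
  ||u|| = √((3)² + (5.6056)²) = √(40.4222) ≈ 6.3578,
  v_1 = u/||u|| ≈ (0.4719, 0.8817) (||v_1|| = 1).

λ_1 = 10.6056,  λ_2 = 3.3944;  v_1 ≈ (0.4719, 0.8817)


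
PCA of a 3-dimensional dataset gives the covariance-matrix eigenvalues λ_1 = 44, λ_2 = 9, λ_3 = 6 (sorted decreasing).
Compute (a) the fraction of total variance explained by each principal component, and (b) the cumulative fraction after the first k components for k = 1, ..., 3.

Step 1 — total variance = trace(Sigma) = Σ λ_i = 44 + 9 + 6 = 59.

Step 2 — fraction explained by component i = λ_i / Σ λ:
  PC1: 44/59 = 0.7458
  PC2: 9/59 = 0.1525
  PC3: 6/59 = 0.1017

Step 3 — cumulative fraction after k components = (λ_1 + ... + λ_k) / Σ λ:
  k = 1: 44/59 = 0.7458
  k = 2: (44 + 9)/59 = 53/59 = 0.8983
  k = 3: (44 + 9 + 6)/59 = 59/59 = 1

Summary (fraction, with percent):

explained: PC1 0.7458 (74.58%), PC2 0.1525 (15.25%), PC3 0.1017 (10.17%);  cumulative: 0.7458, 0.8983, 1


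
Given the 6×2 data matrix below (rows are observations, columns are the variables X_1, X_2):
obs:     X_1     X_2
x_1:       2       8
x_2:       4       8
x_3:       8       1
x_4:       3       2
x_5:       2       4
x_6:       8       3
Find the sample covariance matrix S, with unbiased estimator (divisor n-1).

Step 1 — column means:
  mean(X_1) = (2 + 4 + 8 + 3 + 2 + 8) / 6 = 27/6 = 4.5
  mean(X_2) = (8 + 8 + 1 + 2 + 4 + 3) / 6 = 26/6 = 4.3333

Step 2 — sample covariance S[i,j] = (1/(n-1)) · Σ_k (x_{k,i} - mean_i) · (x_{k,j} - mean_j), with n-1 = 5.
  S[X_1,X_1] = ((-2.5)·(-2.5) + (-0.5)·(-0.5) + (3.5)·(3.5) + (-1.5)·(-1.5) + (-2.5)·(-2.5) + (3.5)·(3.5)) / 5 = 39.5/5 = 7.9
  S[X_1,X_2] = ((-2.5)·(3.6667) + (-0.5)·(3.6667) + (3.5)·(-3.3333) + (-1.5)·(-2.3333) + (-2.5)·(-0.3333) + (3.5)·(-1.3333)) / 5 = -23/5 = -4.6
  S[X_2,X_2] = ((3.6667)·(3.6667) + (3.6667)·(3.6667) + (-3.3333)·(-3.3333) + (-2.3333)·(-2.3333) + (-0.3333)·(-0.3333) + (-1.3333)·(-1.3333)) / 5 = 45.3333/5 = 9.0667

S is symmetric (S[j,i] = S[i,j]). Assembling:

S = [[7.9, -4.6],
 [-4.6, 9.0667]]


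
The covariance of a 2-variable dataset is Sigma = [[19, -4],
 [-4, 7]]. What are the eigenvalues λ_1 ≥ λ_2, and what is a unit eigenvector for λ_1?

Step 1 — characteristic polynomial of 2×2 Sigma:
  det(Sigma - λI) = λ² - trace · λ + det = 0.
  trace = 19 + 7 = 26, det = 19·7 - (-4)² = 117.
Step 2 — discriminant:
  Δ = trace² - 4·det = 676 - 468 = 208.
Step 3 — eigenvalues:
  λ = (trace ± √Δ)/2 = (26 ± 14.4222)/2,
  λ_1 = 20.2111,  λ_2 = 5.7889.

Step 4 — unit eigenvector for λ_1: solve (Sigma - λ_1 I)v = 0. First row:
  (19 - 20.2111)·v_x + (-4)·v_y = 0, i.e. (-1.2111)·v_x + (-4)·v_y = 0,
  so v ∝ (b, λ_1 - a) = (-4, 1.2111); multiply by -1 so the first entry is positive: u = (4, -1.2111).
  ||u|| = √((4)² + (-1.2111)²) = √(17.4668) ≈ 4.1793,
  v_1 = u/||u|| ≈ (0.9571, -0.2898) (||v_1|| = 1).

λ_1 = 20.2111,  λ_2 = 5.7889;  v_1 ≈ (0.9571, -0.2898)


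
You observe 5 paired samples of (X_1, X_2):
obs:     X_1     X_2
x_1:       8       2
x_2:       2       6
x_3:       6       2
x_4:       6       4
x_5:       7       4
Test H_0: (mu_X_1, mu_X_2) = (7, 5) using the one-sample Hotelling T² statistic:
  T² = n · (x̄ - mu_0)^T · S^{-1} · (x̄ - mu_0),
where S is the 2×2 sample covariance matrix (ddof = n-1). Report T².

Step 1 — sample mean vector:
  mean(X_1) = (8 + 2 + 6 + 6 + 7) / 5 = 29/5 = 5.8
  mean(X_2) = (2 + 6 + 2 + 4 + 4) / 5 = 18/5 = 3.6
  x̄ = (5.8, 3.6),  deviation x̄ - mu_0 = (5.8, 3.6) - (7, 5) = (-1.2, -1.4).

Step 2 — sample covariance matrix, S[i,j] = (1/(n-1)) · Σ_k (x_{k,i} - mean_i) · (x_{k,j} - mean_j), divisor n-1 = 4:
  S[X_1,X_1] = ((2.2)·(2.2) + (-3.8)·(-3.8) + (0.2)·(0.2) + (0.2)·(0.2) + (1.2)·(1.2)) / 4 = 20.8/4 = 5.2
  S[X_1,X_2] = ((2.2)·(-1.6) + (-3.8)·(2.4) + (0.2)·(-1.6) + (0.2)·(0.4) + (1.2)·(0.4)) / 4 = -12.4/4 = -3.1
  S[X_2,X_2] = ((-1.6)·(-1.6) + (2.4)·(2.4) + (-1.6)·(-1.6) + (0.4)·(0.4) + (0.4)·(0.4)) / 4 = 11.2/4 = 2.8
  S = [[5.2, -3.1],
 [-3.1, 2.8]].

Step 3 — invert S. det(S) = 5.2·2.8 - (-3.1)² = 4.95.
  S^{-1} = (1/det) · [[d, -b], [-b, a]] = [[0.5657, 0.6263],
 [0.6263, 1.0505]].

Step 4 — quadratic form (x̄ - mu_0)^T · S^{-1} · (x̄ - mu_0):
  S^{-1} · (x̄ - mu_0) = (-1.5556, -2.2222),
  (x̄ - mu_0)^T · [...] = (-1.2)·(-1.5556) + (-1.4)·(-2.2222) = 4.9778.

Step 5 — scale by n: T² = 5 · 4.9778 = 24.8889.

T² ≈ 24.8889


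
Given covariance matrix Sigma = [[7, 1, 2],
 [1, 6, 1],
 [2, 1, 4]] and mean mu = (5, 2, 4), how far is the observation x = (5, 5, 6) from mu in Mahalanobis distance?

Step 1 — centre the observation: (x - mu) = (0, 3, 2).

Step 2 — invert Sigma (cofactor / det for 3×3, or solve directly):
  Sigma^{-1} = [[0.1679, -0.0146, -0.0803],
 [-0.0146, 0.1752, -0.0365],
 [-0.0803, -0.0365, 0.2993]].

Step 3 — form the quadratic (x - mu)^T · Sigma^{-1} · (x - mu):
  Sigma^{-1} · (x - mu) = (-0.2044, 0.4526, 0.4891).
  (x - mu)^T · [Sigma^{-1} · (x - mu)] = (0)·(-0.2044) + (3)·(0.4526) + (2)·(0.4891) = 2.3358.

Step 4 — take square root: d = √(2.3358) ≈ 1.5283.

d(x, mu) = √(2.3358) ≈ 1.5283


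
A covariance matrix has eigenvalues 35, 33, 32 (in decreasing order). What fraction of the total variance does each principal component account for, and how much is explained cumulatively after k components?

Step 1 — total variance = trace(Sigma) = Σ λ_i = 35 + 33 + 32 = 100.

Step 2 — fraction explained by component i = λ_i / Σ λ:
  PC1: 35/100 = 0.35
  PC2: 33/100 = 0.33
  PC3: 32/100 = 0.32

Step 3 — cumulative fraction after k components = (λ_1 + ... + λ_k) / Σ λ:
  k = 1: 35/100 = 0.35
  k = 2: (35 + 33)/100 = 68/100 = 0.68
  k = 3: (35 + 33 + 32)/100 = 100/100 = 1

Summary (fraction, with percent):

explained: PC1 0.35 (35%), PC2 0.33 (33%), PC3 0.32 (32%);  cumulative: 0.35, 0.68, 1


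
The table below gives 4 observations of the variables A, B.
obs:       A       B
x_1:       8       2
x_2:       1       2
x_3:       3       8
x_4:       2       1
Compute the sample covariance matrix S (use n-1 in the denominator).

Step 1 — column means:
  mean(A) = (8 + 1 + 3 + 2) / 4 = 14/4 = 3.5
  mean(B) = (2 + 2 + 8 + 1) / 4 = 13/4 = 3.25

Step 2 — sample covariance S[i,j] = (1/(n-1)) · Σ_k (x_{k,i} - mean_i) · (x_{k,j} - mean_j), with n-1 = 3.
  S[A,A] = ((4.5)·(4.5) + (-2.5)·(-2.5) + (-0.5)·(-0.5) + (-1.5)·(-1.5)) / 3 = 29/3 = 9.6667
  S[A,B] = ((4.5)·(-1.25) + (-2.5)·(-1.25) + (-0.5)·(4.75) + (-1.5)·(-2.25)) / 3 = -1.5/3 = -0.5
  S[B,B] = ((-1.25)·(-1.25) + (-1.25)·(-1.25) + (4.75)·(4.75) + (-2.25)·(-2.25)) / 3 = 30.75/3 = 10.25

S is symmetric (S[j,i] = S[i,j]). Assembling:

S = [[9.6667, -0.5],
 [-0.5, 10.25]]


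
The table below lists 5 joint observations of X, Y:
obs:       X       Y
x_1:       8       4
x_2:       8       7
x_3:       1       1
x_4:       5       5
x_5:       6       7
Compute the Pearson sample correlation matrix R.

Step 1 — column means:
  mean(X) = (8 + 8 + 1 + 5 + 6) / 5 = 28/5 = 5.6
  mean(Y) = (4 + 7 + 1 + 5 + 7) / 5 = 24/5 = 4.8

Step 2 — sample variances and covariances s[i,j] = (1/(n-1)) · Σ_k (x_{k,i} - mean_i) · (x_{k,j} - mean_j), with n-1 = 4:
  s[X,X] = ((2.4)·(2.4) + (2.4)·(2.4) + (-4.6)·(-4.6) + (-0.6)·(-0.6) + (0.4)·(0.4)) / 4 = 33.2/4 = 8.3
  s[X,Y] = ((2.4)·(-0.8) + (2.4)·(2.2) + (-4.6)·(-3.8) + (-0.6)·(0.2) + (0.4)·(2.2)) / 4 = 21.6/4 = 5.4
  s[Y,Y] = ((-0.8)·(-0.8) + (2.2)·(2.2) + (-3.8)·(-3.8) + (0.2)·(0.2) + (2.2)·(2.2)) / 4 = 24.8/4 = 6.2
  Sample standard deviations s_i = √(s[i,i]):
  s(X) = √(8.3) = 2.881
  s(Y) = √(6.2) = 2.49

Step 3 — r_{ij} = s_{ij} / (s_i · s_j):
  r[X,X] = 1 (diagonal).
  r[X,Y] = 5.4 / (2.881 · 2.49) = 5.4 / 7.1736 = 0.7528
  r[Y,Y] = 1 (diagonal).

R is symmetric with unit diagonal. Assembling:

R = [[1, 0.7528],
 [0.7528, 1]]


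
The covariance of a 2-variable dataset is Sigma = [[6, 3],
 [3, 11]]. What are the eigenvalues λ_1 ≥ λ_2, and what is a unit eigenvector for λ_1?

Step 1 — characteristic polynomial of 2×2 Sigma:
  det(Sigma - λI) = λ² - trace · λ + det = 0.
  trace = 6 + 11 = 17, det = 6·11 - (3)² = 57.
Step 2 — discriminant:
  Δ = trace² - 4·det = 289 - 228 = 61.
Step 3 — eigenvalues:
  λ = (trace ± √Δ)/2 = (17 ± 7.8102)/2,
  λ_1 = 12.4051,  λ_2 = 4.5949.

Step 4 — unit eigenvector for λ_1: solve (Sigma - λ_1 I)v = 0. First row:
  (6 - 12.4051)·v_x + (3)·v_y = 0, i.e. (-6.4051)·v_x + (3)·v_y = 0,
  so v ∝ (b, λ_1 - a) = (3, 6.4051) = u.
  ||u|| = √((3)² + (6.4051)²) = √(50.0256) ≈ 7.0729,
  v_1 = u/||u|| ≈ (0.4242, 0.9056) (||v_1|| = 1).

λ_1 = 12.4051,  λ_2 = 4.5949;  v_1 ≈ (0.4242, 0.9056)


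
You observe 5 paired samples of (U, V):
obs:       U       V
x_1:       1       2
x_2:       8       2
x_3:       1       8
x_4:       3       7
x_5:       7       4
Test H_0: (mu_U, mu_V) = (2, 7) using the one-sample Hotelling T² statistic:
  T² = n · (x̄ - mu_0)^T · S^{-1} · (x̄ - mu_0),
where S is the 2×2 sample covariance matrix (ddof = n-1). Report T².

Step 1 — sample mean vector:
  mean(U) = (1 + 8 + 1 + 3 + 7) / 5 = 20/5 = 4
  mean(V) = (2 + 2 + 8 + 7 + 4) / 5 = 23/5 = 4.6
  x̄ = (4, 4.6),  deviation x̄ - mu_0 = (4, 4.6) - (2, 7) = (2, -2.4).

Step 2 — sample covariance matrix, S[i,j] = (1/(n-1)) · Σ_k (x_{k,i} - mean_i) · (x_{k,j} - mean_j), divisor n-1 = 4:
  S[U,U] = ((-3)·(-3) + (4)·(4) + (-3)·(-3) + (-1)·(-1) + (3)·(3)) / 4 = 44/4 = 11
  S[U,V] = ((-3)·(-2.6) + (4)·(-2.6) + (-3)·(3.4) + (-1)·(2.4) + (3)·(-0.6)) / 4 = -17/4 = -4.25
  S[V,V] = ((-2.6)·(-2.6) + (-2.6)·(-2.6) + (3.4)·(3.4) + (2.4)·(2.4) + (-0.6)·(-0.6)) / 4 = 31.2/4 = 7.8
  S = [[11, -4.25],
 [-4.25, 7.8]].

Step 3 — invert S. det(S) = 11·7.8 - (-4.25)² = 67.7375.
  S^{-1} = (1/det) · [[d, -b], [-b, a]] = [[0.1152, 0.0627],
 [0.0627, 0.1624]].

Step 4 — quadratic form (x̄ - mu_0)^T · S^{-1} · (x̄ - mu_0):
  S^{-1} · (x̄ - mu_0) = (0.0797, -0.2643),
  (x̄ - mu_0)^T · [...] = (2)·(0.0797) + (-2.4)·(-0.2643) = 0.7937.

Step 5 — scale by n: T² = 5 · 0.7937 = 3.9683.

T² ≈ 3.9683


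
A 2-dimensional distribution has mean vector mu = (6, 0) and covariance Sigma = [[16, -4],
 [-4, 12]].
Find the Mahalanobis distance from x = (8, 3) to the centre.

Step 1 — centre the observation: (x - mu) = (2, 3).

Step 2 — invert Sigma. det(Sigma) = 16·12 - (-4)² = 176.
  Sigma^{-1} = (1/det) · [[d, -b], [-b, a]] = [[0.0682, 0.0227],
 [0.0227, 0.0909]].

Step 3 — form the quadratic (x - mu)^T · Sigma^{-1} · (x - mu):
  Sigma^{-1} · (x - mu) = (0.2045, 0.3182).
  (x - mu)^T · [Sigma^{-1} · (x - mu)] = (2)·(0.2045) + (3)·(0.3182) = 1.3636.

Step 4 — take square root: d = √(1.3636) ≈ 1.1677.

d(x, mu) = √(1.3636) ≈ 1.1677


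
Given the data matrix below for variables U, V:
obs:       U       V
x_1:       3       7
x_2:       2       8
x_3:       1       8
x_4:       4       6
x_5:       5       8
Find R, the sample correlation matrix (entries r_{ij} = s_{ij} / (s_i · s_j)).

Step 1 — column means:
  mean(U) = (3 + 2 + 1 + 4 + 5) / 5 = 15/5 = 3
  mean(V) = (7 + 8 + 8 + 6 + 8) / 5 = 37/5 = 7.4

Step 2 — sample variances and covariances s[i,j] = (1/(n-1)) · Σ_k (x_{k,i} - mean_i) · (x_{k,j} - mean_j), with n-1 = 4:
  s[U,U] = ((0)·(0) + (-1)·(-1) + (-2)·(-2) + (1)·(1) + (2)·(2)) / 4 = 10/4 = 2.5
  s[U,V] = ((0)·(-0.4) + (-1)·(0.6) + (-2)·(0.6) + (1)·(-1.4) + (2)·(0.6)) / 4 = -2/4 = -0.5
  s[V,V] = ((-0.4)·(-0.4) + (0.6)·(0.6) + (0.6)·(0.6) + (-1.4)·(-1.4) + (0.6)·(0.6)) / 4 = 3.2/4 = 0.8
  Sample standard deviations s_i = √(s[i,i]):
  s(U) = √(2.5) = 1.5811
  s(V) = √(0.8) = 0.8944

Step 3 — r_{ij} = s_{ij} / (s_i · s_j):
  r[U,U] = 1 (diagonal).
  r[U,V] = -0.5 / (1.5811 · 0.8944) = -0.5 / 1.4142 = -0.3536
  r[V,V] = 1 (diagonal).

R is symmetric with unit diagonal. Assembling:

R = [[1, -0.3536],
 [-0.3536, 1]]


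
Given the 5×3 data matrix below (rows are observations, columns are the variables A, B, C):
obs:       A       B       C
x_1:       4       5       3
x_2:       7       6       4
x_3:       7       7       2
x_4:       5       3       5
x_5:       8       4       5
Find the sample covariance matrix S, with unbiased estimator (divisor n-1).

Step 1 — column means:
  mean(A) = (4 + 7 + 7 + 5 + 8) / 5 = 31/5 = 6.2
  mean(B) = (5 + 6 + 7 + 3 + 4) / 5 = 25/5 = 5
  mean(C) = (3 + 4 + 2 + 5 + 5) / 5 = 19/5 = 3.8

Step 2 — sample covariance S[i,j] = (1/(n-1)) · Σ_k (x_{k,i} - mean_i) · (x_{k,j} - mean_j), with n-1 = 4.
  S[A,A] = ((-2.2)·(-2.2) + (0.8)·(0.8) + (0.8)·(0.8) + (-1.2)·(-1.2) + (1.8)·(1.8)) / 4 = 10.8/4 = 2.7
  S[A,B] = ((-2.2)·(0) + (0.8)·(1) + (0.8)·(2) + (-1.2)·(-2) + (1.8)·(-1)) / 4 = 3/4 = 0.75
  S[A,C] = ((-2.2)·(-0.8) + (0.8)·(0.2) + (0.8)·(-1.8) + (-1.2)·(1.2) + (1.8)·(1.2)) / 4 = 1.2/4 = 0.3
  S[B,B] = ((0)·(0) + (1)·(1) + (2)·(2) + (-2)·(-2) + (-1)·(-1)) / 4 = 10/4 = 2.5
  S[B,C] = ((0)·(-0.8) + (1)·(0.2) + (2)·(-1.8) + (-2)·(1.2) + (-1)·(1.2)) / 4 = -7/4 = -1.75
  S[C,C] = ((-0.8)·(-0.8) + (0.2)·(0.2) + (-1.8)·(-1.8) + (1.2)·(1.2) + (1.2)·(1.2)) / 4 = 6.8/4 = 1.7

S is symmetric (S[j,i] = S[i,j]). Assembling:

S = [[2.7, 0.75, 0.3],
 [0.75, 2.5, -1.75],
 [0.3, -1.75, 1.7]]


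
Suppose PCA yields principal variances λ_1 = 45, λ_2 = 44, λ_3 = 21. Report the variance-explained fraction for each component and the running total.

Step 1 — total variance = trace(Sigma) = Σ λ_i = 45 + 44 + 21 = 110.

Step 2 — fraction explained by component i = λ_i / Σ λ:
  PC1: 45/110 = 0.4091
  PC2: 44/110 = 0.4
  PC3: 21/110 = 0.1909

Step 3 — cumulative fraction after k components = (λ_1 + ... + λ_k) / Σ λ:
  k = 1: 45/110 = 0.4091
  k = 2: (45 + 44)/110 = 89/110 = 0.8091
  k = 3: (45 + 44 + 21)/110 = 110/110 = 1

Summary (fraction, with percent):

explained: PC1 0.4091 (40.91%), PC2 0.4 (40%), PC3 0.1909 (19.09%);  cumulative: 0.4091, 0.8091, 1


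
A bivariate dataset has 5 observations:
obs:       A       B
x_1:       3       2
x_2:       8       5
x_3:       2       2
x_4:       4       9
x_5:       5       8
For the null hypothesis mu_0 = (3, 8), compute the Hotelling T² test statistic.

Step 1 — sample mean vector:
  mean(A) = (3 + 8 + 2 + 4 + 5) / 5 = 22/5 = 4.4
  mean(B) = (2 + 5 + 2 + 9 + 8) / 5 = 26/5 = 5.2
  x̄ = (4.4, 5.2),  deviation x̄ - mu_0 = (4.4, 5.2) - (3, 8) = (1.4, -2.8).

Step 2 — sample covariance matrix, S[i,j] = (1/(n-1)) · Σ_k (x_{k,i} - mean_i) · (x_{k,j} - mean_j), divisor n-1 = 4:
  S[A,A] = ((-1.4)·(-1.4) + (3.6)·(3.6) + (-2.4)·(-2.4) + (-0.4)·(-0.4) + (0.6)·(0.6)) / 4 = 21.2/4 = 5.3
  S[A,B] = ((-1.4)·(-3.2) + (3.6)·(-0.2) + (-2.4)·(-3.2) + (-0.4)·(3.8) + (0.6)·(2.8)) / 4 = 11.6/4 = 2.9
  S[B,B] = ((-3.2)·(-3.2) + (-0.2)·(-0.2) + (-3.2)·(-3.2) + (3.8)·(3.8) + (2.8)·(2.8)) / 4 = 42.8/4 = 10.7
  S = [[5.3, 2.9],
 [2.9, 10.7]].

Step 3 — invert S. det(S) = 5.3·10.7 - (2.9)² = 48.3.
  S^{-1} = (1/det) · [[d, -b], [-b, a]] = [[0.2215, -0.06],
 [-0.06, 0.1097]].

Step 4 — quadratic form (x̄ - mu_0)^T · S^{-1} · (x̄ - mu_0):
  S^{-1} · (x̄ - mu_0) = (0.4783, -0.3913),
  (x̄ - mu_0)^T · [...] = (1.4)·(0.4783) + (-2.8)·(-0.3913) = 1.7652.

Step 5 — scale by n: T² = 5 · 1.7652 = 8.8261.

T² ≈ 8.8261


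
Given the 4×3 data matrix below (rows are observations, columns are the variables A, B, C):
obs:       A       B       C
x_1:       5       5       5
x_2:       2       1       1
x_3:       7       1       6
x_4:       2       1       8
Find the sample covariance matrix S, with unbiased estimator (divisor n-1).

Step 1 — column means:
  mean(A) = (5 + 2 + 7 + 2) / 4 = 16/4 = 4
  mean(B) = (5 + 1 + 1 + 1) / 4 = 8/4 = 2
  mean(C) = (5 + 1 + 6 + 8) / 4 = 20/4 = 5

Step 2 — sample covariance S[i,j] = (1/(n-1)) · Σ_k (x_{k,i} - mean_i) · (x_{k,j} - mean_j), with n-1 = 3.
  S[A,A] = ((1)·(1) + (-2)·(-2) + (3)·(3) + (-2)·(-2)) / 3 = 18/3 = 6
  S[A,B] = ((1)·(3) + (-2)·(-1) + (3)·(-1) + (-2)·(-1)) / 3 = 4/3 = 1.3333
  S[A,C] = ((1)·(0) + (-2)·(-4) + (3)·(1) + (-2)·(3)) / 3 = 5/3 = 1.6667
  S[B,B] = ((3)·(3) + (-1)·(-1) + (-1)·(-1) + (-1)·(-1)) / 3 = 12/3 = 4
  S[B,C] = ((3)·(0) + (-1)·(-4) + (-1)·(1) + (-1)·(3)) / 3 = 0/3 = 0
  S[C,C] = ((0)·(0) + (-4)·(-4) + (1)·(1) + (3)·(3)) / 3 = 26/3 = 8.6667

S is symmetric (S[j,i] = S[i,j]). Assembling:

S = [[6, 1.3333, 1.6667],
 [1.3333, 4, 0],
 [1.6667, 0, 8.6667]]


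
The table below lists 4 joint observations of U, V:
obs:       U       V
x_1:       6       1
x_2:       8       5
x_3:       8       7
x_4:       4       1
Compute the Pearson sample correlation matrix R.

Step 1 — column means:
  mean(U) = (6 + 8 + 8 + 4) / 4 = 26/4 = 6.5
  mean(V) = (1 + 5 + 7 + 1) / 4 = 14/4 = 3.5

Step 2 — sample variances and covariances s[i,j] = (1/(n-1)) · Σ_k (x_{k,i} - mean_i) · (x_{k,j} - mean_j), with n-1 = 3:
  s[U,U] = ((-0.5)·(-0.5) + (1.5)·(1.5) + (1.5)·(1.5) + (-2.5)·(-2.5)) / 3 = 11/3 = 3.6667
  s[U,V] = ((-0.5)·(-2.5) + (1.5)·(1.5) + (1.5)·(3.5) + (-2.5)·(-2.5)) / 3 = 15/3 = 5
  s[V,V] = ((-2.5)·(-2.5) + (1.5)·(1.5) + (3.5)·(3.5) + (-2.5)·(-2.5)) / 3 = 27/3 = 9
  Sample standard deviations s_i = √(s[i,i]):
  s(U) = √(3.6667) = 1.9149
  s(V) = √(9) = 3

Step 3 — r_{ij} = s_{ij} / (s_i · s_j):
  r[U,U] = 1 (diagonal).
  r[U,V] = 5 / (1.9149 · 3) = 5 / 5.7446 = 0.8704
  r[V,V] = 1 (diagonal).

R is symmetric with unit diagonal. Assembling:

R = [[1, 0.8704],
 [0.8704, 1]]


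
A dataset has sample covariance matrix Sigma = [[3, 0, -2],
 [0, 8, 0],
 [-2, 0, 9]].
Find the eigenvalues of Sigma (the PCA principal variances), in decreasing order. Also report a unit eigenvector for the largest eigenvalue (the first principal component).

Step 1 — characteristic polynomial p(λ) = det(λI - Sigma) = λ³ - tr·λ² + c_1·λ - det, where tr = trace, c_1 = sum of the principal 2×2 minors, det = det(Sigma):
  tr = 3 + 8 + 9 = 20,
  c_1 = (3·8 - (0)²) + (3·9 - (-2)²) + (8·9 - (0)²) = 24 + 23 + 72 = 119,
  det = 3·(8·9 - (0)²) - (0)·((0)·9 - (0)·(-2)) + (-2)·((0)·(0) - 8·(-2)) = 3·(72) - (0)·(0) + (-2)·(16) = 184.
  So p(λ) = λ³ - 20λ² + 119λ - 184.
Step 2 — look for an integer root (rational root theorem: any rational root is an integer divisor of 184). Testing λ = 8:
  p(8) = 512 - 1280 + 952 - 184 = 0  ✓
  Dividing out (λ - 8): p(λ) = (λ - 8)(λ² - 12λ + 23).
Step 3 — remaining eigenvalues from the quadratic λ² - 12λ + 23 = 0:
  Δ = 12² - 4·23 = 144 - 92 = 52,  λ = (12 ± √52)/2 = (12 ± 7.2111)/2 ≈ 9.6056 or 2.3944.
  Sorted: λ_1 = 9.6056,  λ_2 = 8,  λ_3 = 2.3944  (check: sum = 20 = tr ✓).

Step 4 — unit eigenvector for λ_1 ≈ 9.6056: v spans the null space of (Sigma - λ_1 I), whose rows are
  r_1 = (-6.6056, 0, -2),  r_2 = (0, -1.6056, 0),  r_3 = (-2, 0, -0.6056).
  v is orthogonal to every row, so take v ∝ r_1 × r_2 = ((0)·(0) - (-2)·(-1.6056), (-2)·(0) - (-6.6056)·(0), (-6.6056)·(-1.6056) - (0)·(0)) ≈ (-3.2111, 0, 10.6056).
  Rescale (multiply by -1 so the first nonzero entry is positive): u = (3.2111, 0, -10.6056).
  ||u|| = √((3.2111)² + (0)² + (-10.6056)²) = √(122.7889) ≈ 11.081,  v_1 = u/||u|| ≈ (0.2898, 0, -0.9571) (||v_1|| = 1).

λ_1 = 9.6056,  λ_2 = 8,  λ_3 = 2.3944;  v_1 ≈ (0.2898, 0, -0.9571)


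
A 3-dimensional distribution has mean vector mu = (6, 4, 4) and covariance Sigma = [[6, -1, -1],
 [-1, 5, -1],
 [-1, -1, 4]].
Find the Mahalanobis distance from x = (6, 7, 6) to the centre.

Step 1 — centre the observation: (x - mu) = (0, 3, 2).

Step 2 — invert Sigma (cofactor / det for 3×3, or solve directly):
  Sigma^{-1} = [[0.1845, 0.0485, 0.0583],
 [0.0485, 0.2233, 0.068],
 [0.0583, 0.068, 0.2816]].

Step 3 — form the quadratic (x - mu)^T · Sigma^{-1} · (x - mu):
  Sigma^{-1} · (x - mu) = (0.2621, 0.8058, 0.767).
  (x - mu)^T · [Sigma^{-1} · (x - mu)] = (0)·(0.2621) + (3)·(0.8058) + (2)·(0.767) = 3.9515.

Step 4 — take square root: d = √(3.9515) ≈ 1.9878.

d(x, mu) = √(3.9515) ≈ 1.9878


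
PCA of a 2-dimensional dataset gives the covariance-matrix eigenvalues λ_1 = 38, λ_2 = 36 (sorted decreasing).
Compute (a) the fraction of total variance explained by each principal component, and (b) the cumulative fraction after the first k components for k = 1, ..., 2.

Step 1 — total variance = trace(Sigma) = Σ λ_i = 38 + 36 = 74.

Step 2 — fraction explained by component i = λ_i / Σ λ:
  PC1: 38/74 = 0.5135
  PC2: 36/74 = 0.4865

Step 3 — cumulative fraction after k components = (λ_1 + ... + λ_k) / Σ λ:
  k = 1: 38/74 = 0.5135
  k = 2: (38 + 36)/74 = 74/74 = 1

Summary (fraction, with percent):

explained: PC1 0.5135 (51.35%), PC2 0.4865 (48.65%);  cumulative: 0.5135, 1


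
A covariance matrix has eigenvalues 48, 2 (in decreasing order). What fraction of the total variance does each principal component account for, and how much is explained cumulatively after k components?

Step 1 — total variance = trace(Sigma) = Σ λ_i = 48 + 2 = 50.

Step 2 — fraction explained by component i = λ_i / Σ λ:
  PC1: 48/50 = 0.96
  PC2: 2/50 = 0.04

Step 3 — cumulative fraction after k components = (λ_1 + ... + λ_k) / Σ λ:
  k = 1: 48/50 = 0.96
  k = 2: (48 + 2)/50 = 50/50 = 1

Summary (fraction, with percent):

explained: PC1 0.96 (96%), PC2 0.04 (4%);  cumulative: 0.96, 1


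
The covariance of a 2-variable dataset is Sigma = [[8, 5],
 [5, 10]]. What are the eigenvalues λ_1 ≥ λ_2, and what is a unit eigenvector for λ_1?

Step 1 — characteristic polynomial of 2×2 Sigma:
  det(Sigma - λI) = λ² - trace · λ + det = 0.
  trace = 8 + 10 = 18, det = 8·10 - (5)² = 55.
Step 2 — discriminant:
  Δ = trace² - 4·det = 324 - 220 = 104.
Step 3 — eigenvalues:
  λ = (trace ± √Δ)/2 = (18 ± 10.198)/2,
  λ_1 = 14.099,  λ_2 = 3.901.

Step 4 — unit eigenvector for λ_1: solve (Sigma - λ_1 I)v = 0. First row:
  (8 - 14.099)·v_x + (5)·v_y = 0, i.e. (-6.099)·v_x + (5)·v_y = 0,
  so v ∝ (b, λ_1 - a) = (5, 6.099) = u.
  ||u|| = √((5)² + (6.099)²) = √(62.198) ≈ 7.8866,
  v_1 = u/||u|| ≈ (0.634, 0.7733) (||v_1|| = 1).

λ_1 = 14.099,  λ_2 = 3.901;  v_1 ≈ (0.634, 0.7733)


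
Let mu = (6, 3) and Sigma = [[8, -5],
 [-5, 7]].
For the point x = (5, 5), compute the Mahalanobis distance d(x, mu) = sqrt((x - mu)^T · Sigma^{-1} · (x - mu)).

Step 1 — centre the observation: (x - mu) = (-1, 2).

Step 2 — invert Sigma. det(Sigma) = 8·7 - (-5)² = 31.
  Sigma^{-1} = (1/det) · [[d, -b], [-b, a]] = [[0.2258, 0.1613],
 [0.1613, 0.2581]].

Step 3 — form the quadratic (x - mu)^T · Sigma^{-1} · (x - mu):
  Sigma^{-1} · (x - mu) = (0.0968, 0.3548).
  (x - mu)^T · [Sigma^{-1} · (x - mu)] = (-1)·(0.0968) + (2)·(0.3548) = 0.6129.

Step 4 — take square root: d = √(0.6129) ≈ 0.7829.

d(x, mu) = √(0.6129) ≈ 0.7829


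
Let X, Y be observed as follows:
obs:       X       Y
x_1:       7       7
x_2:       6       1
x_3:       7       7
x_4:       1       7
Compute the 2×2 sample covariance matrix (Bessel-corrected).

Step 1 — column means:
  mean(X) = (7 + 6 + 7 + 1) / 4 = 21/4 = 5.25
  mean(Y) = (7 + 1 + 7 + 7) / 4 = 22/4 = 5.5

Step 2 — sample covariance S[i,j] = (1/(n-1)) · Σ_k (x_{k,i} - mean_i) · (x_{k,j} - mean_j), with n-1 = 3.
  S[X,X] = ((1.75)·(1.75) + (0.75)·(0.75) + (1.75)·(1.75) + (-4.25)·(-4.25)) / 3 = 24.75/3 = 8.25
  S[X,Y] = ((1.75)·(1.5) + (0.75)·(-4.5) + (1.75)·(1.5) + (-4.25)·(1.5)) / 3 = -4.5/3 = -1.5
  S[Y,Y] = ((1.5)·(1.5) + (-4.5)·(-4.5) + (1.5)·(1.5) + (1.5)·(1.5)) / 3 = 27/3 = 9

S is symmetric (S[j,i] = S[i,j]). Assembling:

S = [[8.25, -1.5],
 [-1.5, 9]]


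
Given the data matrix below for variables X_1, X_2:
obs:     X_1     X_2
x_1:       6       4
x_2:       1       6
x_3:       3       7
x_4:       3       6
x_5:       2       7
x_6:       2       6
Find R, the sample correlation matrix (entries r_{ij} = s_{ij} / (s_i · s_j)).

Step 1 — column means:
  mean(X_1) = (6 + 1 + 3 + 3 + 2 + 2) / 6 = 17/6 = 2.8333
  mean(X_2) = (4 + 6 + 7 + 6 + 7 + 6) / 6 = 36/6 = 6

Step 2 — sample variances and covariances s[i,j] = (1/(n-1)) · Σ_k (x_{k,i} - mean_i) · (x_{k,j} - mean_j), with n-1 = 5:
  s[X_1,X_1] = ((3.1667)·(3.1667) + (-1.8333)·(-1.8333) + (0.1667)·(0.1667) + (0.1667)·(0.1667) + (-0.8333)·(-0.8333) + (-0.8333)·(-0.8333)) / 5 = 14.8333/5 = 2.9667
  s[X_1,X_2] = ((3.1667)·(-2) + (-1.8333)·(0) + (0.1667)·(1) + (0.1667)·(0) + (-0.8333)·(1) + (-0.8333)·(0)) / 5 = -7/5 = -1.4
  s[X_2,X_2] = ((-2)·(-2) + (0)·(0) + (1)·(1) + (0)·(0) + (1)·(1) + (0)·(0)) / 5 = 6/5 = 1.2
  Sample standard deviations s_i = √(s[i,i]):
  s(X_1) = √(2.9667) = 1.7224
  s(X_2) = √(1.2) = 1.0954

Step 3 — r_{ij} = s_{ij} / (s_i · s_j):
  r[X_1,X_1] = 1 (diagonal).
  r[X_1,X_2] = -1.4 / (1.7224 · 1.0954) = -1.4 / 1.8868 = -0.742
  r[X_2,X_2] = 1 (diagonal).

R is symmetric with unit diagonal. Assembling:

R = [[1, -0.742],
 [-0.742, 1]]


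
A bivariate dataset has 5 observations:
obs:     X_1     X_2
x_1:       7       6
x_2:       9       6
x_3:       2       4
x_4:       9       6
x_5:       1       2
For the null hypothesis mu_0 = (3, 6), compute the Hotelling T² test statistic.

Step 1 — sample mean vector:
  mean(X_1) = (7 + 9 + 2 + 9 + 1) / 5 = 28/5 = 5.6
  mean(X_2) = (6 + 6 + 4 + 6 + 2) / 5 = 24/5 = 4.8
  x̄ = (5.6, 4.8),  deviation x̄ - mu_0 = (5.6, 4.8) - (3, 6) = (2.6, -1.2).

Step 2 — sample covariance matrix, S[i,j] = (1/(n-1)) · Σ_k (x_{k,i} - mean_i) · (x_{k,j} - mean_j), divisor n-1 = 4:
  S[X_1,X_1] = ((1.4)·(1.4) + (3.4)·(3.4) + (-3.6)·(-3.6) + (3.4)·(3.4) + (-4.6)·(-4.6)) / 4 = 59.2/4 = 14.8
  S[X_1,X_2] = ((1.4)·(1.2) + (3.4)·(1.2) + (-3.6)·(-0.8) + (3.4)·(1.2) + (-4.6)·(-2.8)) / 4 = 25.6/4 = 6.4
  S[X_2,X_2] = ((1.2)·(1.2) + (1.2)·(1.2) + (-0.8)·(-0.8) + (1.2)·(1.2) + (-2.8)·(-2.8)) / 4 = 12.8/4 = 3.2
  S = [[14.8, 6.4],
 [6.4, 3.2]].

Step 3 — invert S. det(S) = 14.8·3.2 - (6.4)² = 6.4.
  S^{-1} = (1/det) · [[d, -b], [-b, a]] = [[0.5, -1],
 [-1, 2.3125]].

Step 4 — quadratic form (x̄ - mu_0)^T · S^{-1} · (x̄ - mu_0):
  S^{-1} · (x̄ - mu_0) = (2.5, -5.375),
  (x̄ - mu_0)^T · [...] = (2.6)·(2.5) + (-1.2)·(-5.375) = 12.95.

Step 5 — scale by n: T² = 5 · 12.95 = 64.75.

T² ≈ 64.75


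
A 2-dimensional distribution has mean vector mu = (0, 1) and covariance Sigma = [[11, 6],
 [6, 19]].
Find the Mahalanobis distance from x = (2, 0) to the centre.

Step 1 — centre the observation: (x - mu) = (2, -1).

Step 2 — invert Sigma. det(Sigma) = 11·19 - (6)² = 173.
  Sigma^{-1} = (1/det) · [[d, -b], [-b, a]] = [[0.1098, -0.0347],
 [-0.0347, 0.0636]].

Step 3 — form the quadratic (x - mu)^T · Sigma^{-1} · (x - mu):
  Sigma^{-1} · (x - mu) = (0.2543, -0.1329).
  (x - mu)^T · [Sigma^{-1} · (x - mu)] = (2)·(0.2543) + (-1)·(-0.1329) = 0.6416.

Step 4 — take square root: d = √(0.6416) ≈ 0.801.

d(x, mu) = √(0.6416) ≈ 0.801


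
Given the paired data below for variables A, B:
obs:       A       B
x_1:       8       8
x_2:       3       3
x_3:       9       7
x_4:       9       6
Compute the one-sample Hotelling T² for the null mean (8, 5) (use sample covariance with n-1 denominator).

Step 1 — sample mean vector:
  mean(A) = (8 + 3 + 9 + 9) / 4 = 29/4 = 7.25
  mean(B) = (8 + 3 + 7 + 6) / 4 = 24/4 = 6
  x̄ = (7.25, 6),  deviation x̄ - mu_0 = (7.25, 6) - (8, 5) = (-0.75, 1).

Step 2 — sample covariance matrix, S[i,j] = (1/(n-1)) · Σ_k (x_{k,i} - mean_i) · (x_{k,j} - mean_j), divisor n-1 = 3:
  S[A,A] = ((0.75)·(0.75) + (-4.25)·(-4.25) + (1.75)·(1.75) + (1.75)·(1.75)) / 3 = 24.75/3 = 8.25
  S[A,B] = ((0.75)·(2) + (-4.25)·(-3) + (1.75)·(1) + (1.75)·(0)) / 3 = 16/3 = 5.3333
  S[B,B] = ((2)·(2) + (-3)·(-3) + (1)·(1) + (0)·(0)) / 3 = 14/3 = 4.6667
  S = [[8.25, 5.3333],
 [5.3333, 4.6667]].

Step 3 — invert S. det(S) = 8.25·4.6667 - (5.3333)² = 10.0556.
  S^{-1} = (1/det) · [[d, -b], [-b, a]] = [[0.4641, -0.5304],
 [-0.5304, 0.8204]].

Step 4 — quadratic form (x̄ - mu_0)^T · S^{-1} · (x̄ - mu_0):
  S^{-1} · (x̄ - mu_0) = (-0.8785, 1.2182),
  (x̄ - mu_0)^T · [...] = (-0.75)·(-0.8785) + (1)·(1.2182) = 1.8771.

Step 5 — scale by n: T² = 4 · 1.8771 = 7.5083.

T² ≈ 7.5083


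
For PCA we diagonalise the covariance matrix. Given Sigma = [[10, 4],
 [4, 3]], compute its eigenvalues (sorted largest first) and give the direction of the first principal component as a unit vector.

Step 1 — characteristic polynomial of 2×2 Sigma:
  det(Sigma - λI) = λ² - trace · λ + det = 0.
  trace = 10 + 3 = 13, det = 10·3 - (4)² = 14.
Step 2 — discriminant:
  Δ = trace² - 4·det = 169 - 56 = 113.
Step 3 — eigenvalues:
  λ = (trace ± √Δ)/2 = (13 ± 10.6301)/2,
  λ_1 = 11.8151,  λ_2 = 1.1849.

Step 4 — unit eigenvector for λ_1: solve (Sigma - λ_1 I)v = 0. First row:
  (10 - 11.8151)·v_x + (4)·v_y = 0, i.e. (-1.8151)·v_x + (4)·v_y = 0,
  so v ∝ (b, λ_1 - a) = (4, 1.8151) = u.
  ||u|| = √((4)² + (1.8151)²) = √(19.2945) ≈ 4.3925,
  v_1 = u/||u|| ≈ (0.9106, 0.4132) (||v_1|| = 1).

λ_1 = 11.8151,  λ_2 = 1.1849;  v_1 ≈ (0.9106, 0.4132)


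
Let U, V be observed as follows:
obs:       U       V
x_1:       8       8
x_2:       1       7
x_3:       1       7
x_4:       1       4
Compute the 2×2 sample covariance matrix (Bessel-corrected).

Step 1 — column means:
  mean(U) = (8 + 1 + 1 + 1) / 4 = 11/4 = 2.75
  mean(V) = (8 + 7 + 7 + 4) / 4 = 26/4 = 6.5

Step 2 — sample covariance S[i,j] = (1/(n-1)) · Σ_k (x_{k,i} - mean_i) · (x_{k,j} - mean_j), with n-1 = 3.
  S[U,U] = ((5.25)·(5.25) + (-1.75)·(-1.75) + (-1.75)·(-1.75) + (-1.75)·(-1.75)) / 3 = 36.75/3 = 12.25
  S[U,V] = ((5.25)·(1.5) + (-1.75)·(0.5) + (-1.75)·(0.5) + (-1.75)·(-2.5)) / 3 = 10.5/3 = 3.5
  S[V,V] = ((1.5)·(1.5) + (0.5)·(0.5) + (0.5)·(0.5) + (-2.5)·(-2.5)) / 3 = 9/3 = 3

S is symmetric (S[j,i] = S[i,j]). Assembling:

S = [[12.25, 3.5],
 [3.5, 3]]


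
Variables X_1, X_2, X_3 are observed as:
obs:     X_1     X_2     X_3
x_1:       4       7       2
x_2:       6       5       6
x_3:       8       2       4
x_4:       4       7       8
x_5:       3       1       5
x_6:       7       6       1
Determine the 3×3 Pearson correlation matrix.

Step 1 — column means:
  mean(X_1) = (4 + 6 + 8 + 4 + 3 + 7) / 6 = 32/6 = 5.3333
  mean(X_2) = (7 + 5 + 2 + 7 + 1 + 6) / 6 = 28/6 = 4.6667
  mean(X_3) = (2 + 6 + 4 + 8 + 5 + 1) / 6 = 26/6 = 4.3333

Step 2 — sample variances and covariances s[i,j] = (1/(n-1)) · Σ_k (x_{k,i} - mean_i) · (x_{k,j} - mean_j), with n-1 = 5:
  s[X_1,X_1] = ((-1.3333)·(-1.3333) + (0.6667)·(0.6667) + (2.6667)·(2.6667) + (-1.3333)·(-1.3333) + (-2.3333)·(-2.3333) + (1.6667)·(1.6667)) / 5 = 19.3333/5 = 3.8667
  s[X_1,X_2] = ((-1.3333)·(2.3333) + (0.6667)·(0.3333) + (2.6667)·(-2.6667) + (-1.3333)·(2.3333) + (-2.3333)·(-3.6667) + (1.6667)·(1.3333)) / 5 = -2.3333/5 = -0.4667
  s[X_1,X_3] = ((-1.3333)·(-2.3333) + (0.6667)·(1.6667) + (2.6667)·(-0.3333) + (-1.3333)·(3.6667) + (-2.3333)·(0.6667) + (1.6667)·(-3.3333)) / 5 = -8.6667/5 = -1.7333
  s[X_2,X_2] = ((2.3333)·(2.3333) + (0.3333)·(0.3333) + (-2.6667)·(-2.6667) + (2.3333)·(2.3333) + (-3.6667)·(-3.6667) + (1.3333)·(1.3333)) / 5 = 33.3333/5 = 6.6667
  s[X_2,X_3] = ((2.3333)·(-2.3333) + (0.3333)·(1.6667) + (-2.6667)·(-0.3333) + (2.3333)·(3.6667) + (-3.6667)·(0.6667) + (1.3333)·(-3.3333)) / 5 = -2.3333/5 = -0.4667
  s[X_3,X_3] = ((-2.3333)·(-2.3333) + (1.6667)·(1.6667) + (-0.3333)·(-0.3333) + (3.6667)·(3.6667) + (0.6667)·(0.6667) + (-3.3333)·(-3.3333)) / 5 = 33.3333/5 = 6.6667
  Sample standard deviations s_i = √(s[i,i]):
  s(X_1) = √(3.8667) = 1.9664
  s(X_2) = √(6.6667) = 2.582
  s(X_3) = √(6.6667) = 2.582

Step 3 — r_{ij} = s_{ij} / (s_i · s_j):
  r[X_1,X_1] = 1 (diagonal).
  r[X_1,X_2] = -0.4667 / (1.9664 · 2.582) = -0.4667 / 5.0772 = -0.0919
  r[X_1,X_3] = -1.7333 / (1.9664 · 2.582) = -1.7333 / 5.0772 = -0.3414
  r[X_2,X_2] = 1 (diagonal).
  r[X_2,X_3] = -0.4667 / (2.582 · 2.582) = -0.4667 / 6.6667 = -0.07
  r[X_3,X_3] = 1 (diagonal).

R is symmetric with unit diagonal. Assembling:

R = [[1, -0.0919, -0.3414],
 [-0.0919, 1, -0.07],
 [-0.3414, -0.07, 1]]


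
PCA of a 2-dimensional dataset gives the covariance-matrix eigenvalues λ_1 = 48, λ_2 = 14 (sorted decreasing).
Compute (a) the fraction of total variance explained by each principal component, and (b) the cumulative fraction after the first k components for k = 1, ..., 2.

Step 1 — total variance = trace(Sigma) = Σ λ_i = 48 + 14 = 62.

Step 2 — fraction explained by component i = λ_i / Σ λ:
  PC1: 48/62 = 0.7742
  PC2: 14/62 = 0.2258

Step 3 — cumulative fraction after k components = (λ_1 + ... + λ_k) / Σ λ:
  k = 1: 48/62 = 0.7742
  k = 2: (48 + 14)/62 = 62/62 = 1

Summary (fraction, with percent):

explained: PC1 0.7742 (77.42%), PC2 0.2258 (22.58%);  cumulative: 0.7742, 1


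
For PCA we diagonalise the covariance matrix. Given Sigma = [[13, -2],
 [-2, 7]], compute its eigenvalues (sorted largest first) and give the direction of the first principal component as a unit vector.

Step 1 — characteristic polynomial of 2×2 Sigma:
  det(Sigma - λI) = λ² - trace · λ + det = 0.
  trace = 13 + 7 = 20, det = 13·7 - (-2)² = 87.
Step 2 — discriminant:
  Δ = trace² - 4·det = 400 - 348 = 52.
Step 3 — eigenvalues:
  λ = (trace ± √Δ)/2 = (20 ± 7.2111)/2,
  λ_1 = 13.6056,  λ_2 = 6.3944.

Step 4 — unit eigenvector for λ_1: solve (Sigma - λ_1 I)v = 0. First row:
  (13 - 13.6056)·v_x + (-2)·v_y = 0, i.e. (-0.6056)·v_x + (-2)·v_y = 0,
  so v ∝ (b, λ_1 - a) = (-2, 0.6056); multiply by -1 so the first entry is positive: u = (2, -0.6056).
  ||u|| = √((2)² + (-0.6056)²) = √(4.3667) ≈ 2.0897,
  v_1 = u/||u|| ≈ (0.9571, -0.2898) (||v_1|| = 1).

λ_1 = 13.6056,  λ_2 = 6.3944;  v_1 ≈ (0.9571, -0.2898)


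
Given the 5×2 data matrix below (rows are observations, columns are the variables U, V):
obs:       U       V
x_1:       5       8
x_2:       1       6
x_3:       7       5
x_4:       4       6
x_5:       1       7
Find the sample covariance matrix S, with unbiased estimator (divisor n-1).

Step 1 — column means:
  mean(U) = (5 + 1 + 7 + 4 + 1) / 5 = 18/5 = 3.6
  mean(V) = (8 + 6 + 5 + 6 + 7) / 5 = 32/5 = 6.4

Step 2 — sample covariance S[i,j] = (1/(n-1)) · Σ_k (x_{k,i} - mean_i) · (x_{k,j} - mean_j), with n-1 = 4.
  S[U,U] = ((1.4)·(1.4) + (-2.6)·(-2.6) + (3.4)·(3.4) + (0.4)·(0.4) + (-2.6)·(-2.6)) / 4 = 27.2/4 = 6.8
  S[U,V] = ((1.4)·(1.6) + (-2.6)·(-0.4) + (3.4)·(-1.4) + (0.4)·(-0.4) + (-2.6)·(0.6)) / 4 = -3.2/4 = -0.8
  S[V,V] = ((1.6)·(1.6) + (-0.4)·(-0.4) + (-1.4)·(-1.4) + (-0.4)·(-0.4) + (0.6)·(0.6)) / 4 = 5.2/4 = 1.3

S is symmetric (S[j,i] = S[i,j]). Assembling:

S = [[6.8, -0.8],
 [-0.8, 1.3]]
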